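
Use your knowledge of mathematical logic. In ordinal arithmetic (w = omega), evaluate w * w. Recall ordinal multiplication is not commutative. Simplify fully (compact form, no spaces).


Compute w * w.
Ordinal * is associative and left-distributive over +, but NOT commutative; for finite n>1, n*w = w but w*n stays w*n.
w * w = w^2 by definition.
Result = w^2

w^2


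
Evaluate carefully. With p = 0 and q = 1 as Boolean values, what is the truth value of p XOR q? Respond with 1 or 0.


p = 0, q = 1
Operation: p XOR q
Evaluate: 0 XOR 1 = 1

1


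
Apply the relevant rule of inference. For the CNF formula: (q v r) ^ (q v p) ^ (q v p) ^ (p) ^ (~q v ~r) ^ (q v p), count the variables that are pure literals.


Check each variable for pure literal status:
p: pure positive
q: mixed (not pure)
r: mixed (not pure)
Pure literal count = 1

1


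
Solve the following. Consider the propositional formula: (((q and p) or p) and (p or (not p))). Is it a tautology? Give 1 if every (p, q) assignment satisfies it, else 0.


Check all 4 assignments:
p=0, q=0: 0
p=0, q=1: 0
p=1, q=0: 1
p=1, q=1: 1
Satisfying count = 2/4.
Tautology iff count = 4: no.

0


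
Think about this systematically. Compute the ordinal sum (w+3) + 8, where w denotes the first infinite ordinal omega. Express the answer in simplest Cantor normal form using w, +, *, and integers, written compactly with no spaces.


Compute (w+3) + 8.
Ordinal + is associative but NOT commutative; for finite n>0, n + w = w but w + n stays w+n.
By associativity: (w+3) + 8 = w + (3+8) = w+11.
Result = w+11

w+11


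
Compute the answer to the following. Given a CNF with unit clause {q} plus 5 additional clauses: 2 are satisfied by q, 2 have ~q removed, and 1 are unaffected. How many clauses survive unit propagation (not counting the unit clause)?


Satisfied (removed): 2
Shortened (remain): 2
Unchanged (remain): 1
Remaining = 2 + 1 = 3

3


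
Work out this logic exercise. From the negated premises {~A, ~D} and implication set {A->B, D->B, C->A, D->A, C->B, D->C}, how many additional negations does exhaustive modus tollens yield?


Initial negated facts: {~A, ~D}
Apply modus tollens to closure:
  ~A and C->A  =>  ~C
Final negated: {~A, ~C, ~D}
New negations: {~C}
Count = 1

1


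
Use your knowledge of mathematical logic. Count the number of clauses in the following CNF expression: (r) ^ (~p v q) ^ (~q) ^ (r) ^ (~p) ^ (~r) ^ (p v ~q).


A CNF formula is a conjunction of clauses.
Clauses are separated by ^.
Counting the conjuncts: 7 clauses.

7


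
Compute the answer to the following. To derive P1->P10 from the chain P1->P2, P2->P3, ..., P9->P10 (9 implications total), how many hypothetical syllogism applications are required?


With 9 implications in a chain connecting 10 propositions:
P1->P2, P2->P3, ..., P9->P10
Steps needed = (number of implications) - 1 = 9 - 1 = 8

8


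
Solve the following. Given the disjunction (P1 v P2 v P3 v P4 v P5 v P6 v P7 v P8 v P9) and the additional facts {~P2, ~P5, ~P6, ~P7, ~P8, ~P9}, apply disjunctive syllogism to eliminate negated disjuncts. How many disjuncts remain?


Original disjuncts (9): P1, P2, P3, P4, P5, P6, P7, P8, P9
Negated (eliminate): ~P2, ~P5, ~P6, ~P7, ~P8, ~P9
Remaining disjuncts: P1, P3, P4
Count = 9 - 6 = 3

3


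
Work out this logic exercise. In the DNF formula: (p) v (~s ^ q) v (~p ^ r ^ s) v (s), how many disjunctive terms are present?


A DNF formula is a disjunction of terms (conjunctions).
Terms are separated by v.
Counting the disjuncts: 4 terms.

4


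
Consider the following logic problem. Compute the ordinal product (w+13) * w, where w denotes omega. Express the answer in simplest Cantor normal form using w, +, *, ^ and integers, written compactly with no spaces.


Compute (w+13) * w.
Ordinal * is associative and left-distributive over +, but NOT commutative; for finite n>1, n*w = w but w*n stays w*n.
(w+13) * w = sup{(w+13)*k : k<w} = sup{w*k+13} = w^2 (the +13 tail is absorbed in the limit).
Result = w^2

w^2


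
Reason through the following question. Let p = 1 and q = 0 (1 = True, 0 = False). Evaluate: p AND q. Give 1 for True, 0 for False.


p = 1, q = 0
Operation: p AND q
Evaluate: 1 AND 0 = 0

0


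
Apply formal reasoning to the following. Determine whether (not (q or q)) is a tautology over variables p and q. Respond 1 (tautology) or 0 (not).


Check all 4 assignments:
p=0, q=0: 1
p=0, q=1: 0
p=1, q=0: 1
p=1, q=1: 0
Satisfying count = 2/4.
Tautology iff count = 4: no.

0


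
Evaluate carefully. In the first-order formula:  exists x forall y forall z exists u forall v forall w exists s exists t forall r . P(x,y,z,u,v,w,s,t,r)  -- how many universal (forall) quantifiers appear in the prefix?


Quantifier prefix: exists x forall y forall z exists u forall v forall w exists s exists t forall r
Mark each quantifier type:
  E U U E U U E E U
Universal count = 5, Existential count = 4
Asked for universal (forall) quantifiers: 5

5


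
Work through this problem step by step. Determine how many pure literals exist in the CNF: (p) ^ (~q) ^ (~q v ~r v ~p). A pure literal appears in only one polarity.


Check each variable for pure literal status:
p: mixed (not pure)
q: pure negative
r: pure negative
Pure literal count = 2

2


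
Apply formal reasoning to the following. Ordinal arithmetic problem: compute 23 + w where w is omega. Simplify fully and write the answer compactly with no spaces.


Compute 23 + w.
Ordinal + is associative but NOT commutative; for finite n>0, n + w = w but w + n stays w+n.
Any finite left addend is absorbed by w on the right: 23 + w = w.
Result = w

w


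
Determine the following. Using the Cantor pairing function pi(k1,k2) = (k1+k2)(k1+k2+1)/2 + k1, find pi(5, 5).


k1 + k2 = 10
(k1+k2)(k1+k2+1)/2 = 10 * 11 / 2 = 55
pi = 55 + 5 = 60

60


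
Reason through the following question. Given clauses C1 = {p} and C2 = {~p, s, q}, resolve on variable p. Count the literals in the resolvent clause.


Remove p from C1 and ~p from C2.
C1 remainder: {}
C2 remainder: {s, q}
Union (resolvent): {q, s}
Resolvent has 2 literal(s).

2


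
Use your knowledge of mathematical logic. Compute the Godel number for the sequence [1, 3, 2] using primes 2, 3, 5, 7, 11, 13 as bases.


Encode each element as an exponent of the corresponding prime:
  2^1 = 2
  3^3 = 27
  5^2 = 25
Product = 2 * 27 * 25 = 1350

1350


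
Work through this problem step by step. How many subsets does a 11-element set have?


The power set of a set with n elements has 2^n elements.
|P(S)| = 2^11 = 2048

2048


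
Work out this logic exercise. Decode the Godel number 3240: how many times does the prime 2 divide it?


Factorize 3240 by dividing by 2 repeatedly.
Division steps: 2 divides 3240 exactly 3 time(s).
Exponent of 2 = 3

3


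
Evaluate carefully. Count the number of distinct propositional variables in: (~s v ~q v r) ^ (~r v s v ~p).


Identify each variable that appears in the formula.
Variables found: p, q, r, s
Count = 4

4


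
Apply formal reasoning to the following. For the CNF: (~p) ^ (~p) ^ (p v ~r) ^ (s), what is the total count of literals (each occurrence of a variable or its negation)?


Counting literals in each clause:
Clause 1: 1 literal(s)
Clause 2: 1 literal(s)
Clause 3: 2 literal(s)
Clause 4: 1 literal(s)
Total = 5

5


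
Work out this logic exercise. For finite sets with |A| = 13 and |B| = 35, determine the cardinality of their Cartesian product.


The Cartesian product A x B contains all ordered pairs (a, b).
|A x B| = |A| * |B| = 13 * 35 = 455

455


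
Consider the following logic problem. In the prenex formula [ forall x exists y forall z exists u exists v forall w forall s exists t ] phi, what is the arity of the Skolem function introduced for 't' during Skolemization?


Quantifier prefix: forall x exists y forall z exists u exists v forall w forall s exists t
't' is existentially quantified at position 8.
Universal variables preceding it: x, z, w, s
Skolem function arity = 4

4


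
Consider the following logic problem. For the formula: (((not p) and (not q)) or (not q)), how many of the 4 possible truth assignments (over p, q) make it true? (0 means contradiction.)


Check all 4 assignments:
p=0, q=0: 1
p=0, q=1: 0
p=1, q=0: 1
p=1, q=1: 0
Count of True = 2

2


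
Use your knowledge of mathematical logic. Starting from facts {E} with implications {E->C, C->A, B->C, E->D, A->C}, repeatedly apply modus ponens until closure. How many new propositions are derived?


Initial facts: {E}
Apply modus ponens to closure:
  E and E->C  =>  C
  C and C->A  =>  A
  E and E->D  =>  D
Final known: {A, C, D, E}
New propositions: {A, C, D}
Count = 3

3


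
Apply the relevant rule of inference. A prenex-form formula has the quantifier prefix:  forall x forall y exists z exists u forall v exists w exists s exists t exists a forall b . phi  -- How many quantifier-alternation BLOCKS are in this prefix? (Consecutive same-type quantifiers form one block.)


Quantifier-type sequence: A A E E A E E E E A  (A=forall, E=exists)
Group into maximal same-type runs:
  Ax2 | Ex2 | Ax1 | Ex4 | Ax1
Number of blocks = 5

5


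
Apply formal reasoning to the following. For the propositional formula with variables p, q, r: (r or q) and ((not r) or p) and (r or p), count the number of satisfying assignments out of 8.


Evaluate all 8 assignments for p, q, r:
p=0, q=0, r=0: 0
p=0, q=0, r=1: 0
p=0, q=1, r=0: 0
p=0, q=1, r=1: 0
p=1, q=0, r=0: 0
p=1, q=0, r=1: 1
p=1, q=1, r=0: 1
p=1, q=1, r=1: 1
Satisfying count = 3

3


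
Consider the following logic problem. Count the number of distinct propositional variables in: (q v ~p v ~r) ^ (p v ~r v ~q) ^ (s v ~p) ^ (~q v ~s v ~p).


Identify each variable that appears in the formula.
Variables found: p, q, r, s
Count = 4

4


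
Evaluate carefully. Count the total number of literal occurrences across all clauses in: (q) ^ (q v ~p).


Counting literals in each clause:
Clause 1: 1 literal(s)
Clause 2: 2 literal(s)
Total = 3

3


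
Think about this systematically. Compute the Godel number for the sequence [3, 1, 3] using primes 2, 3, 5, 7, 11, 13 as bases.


Encode each element as an exponent of the corresponding prime:
  2^3 = 8
  3^1 = 3
  5^3 = 125
Product = 8 * 3 * 125 = 3000

3000


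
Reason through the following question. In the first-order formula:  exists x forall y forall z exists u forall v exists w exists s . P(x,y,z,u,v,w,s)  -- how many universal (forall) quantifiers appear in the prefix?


Quantifier prefix: exists x forall y forall z exists u forall v exists w exists s
Mark each quantifier type:
  E U U E U E E
Universal count = 3, Existential count = 4
Asked for universal (forall) quantifiers: 3

3


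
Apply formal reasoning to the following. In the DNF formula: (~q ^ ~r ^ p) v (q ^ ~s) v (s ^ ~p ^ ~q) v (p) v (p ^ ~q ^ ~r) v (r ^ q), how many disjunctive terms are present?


A DNF formula is a disjunction of terms (conjunctions).
Terms are separated by v.
Counting the disjuncts: 6 terms.

6


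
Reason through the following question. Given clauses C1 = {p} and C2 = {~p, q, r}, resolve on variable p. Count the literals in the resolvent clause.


Remove p from C1 and ~p from C2.
C1 remainder: {}
C2 remainder: {q, r}
Union (resolvent): {q, r}
Resolvent has 2 literal(s).

2


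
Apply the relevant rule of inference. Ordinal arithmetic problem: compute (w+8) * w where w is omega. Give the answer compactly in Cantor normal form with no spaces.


Compute (w+8) * w.
Ordinal * is associative and left-distributive over +, but NOT commutative; for finite n>1, n*w = w but w*n stays w*n.
(w+8) * w = sup{(w+8)*k : k<w} = sup{w*k+8} = w^2 (the +8 tail is absorbed in the limit).
Result = w^2

w^2


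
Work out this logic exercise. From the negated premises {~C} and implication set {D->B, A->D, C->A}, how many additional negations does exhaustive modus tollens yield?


Initial negated facts: {~C}
Apply modus tollens to closure:
  (no implication fires)
Final negated: {~C}
New negations: {(none)}
Count = 0

0


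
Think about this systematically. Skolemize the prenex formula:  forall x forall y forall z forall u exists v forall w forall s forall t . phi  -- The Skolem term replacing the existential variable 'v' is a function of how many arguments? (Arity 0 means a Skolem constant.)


Quantifier prefix: forall x forall y forall z forall u exists v forall w forall s forall t
'v' is existentially quantified at position 5.
Universal variables preceding it: x, y, z, u
Skolem function arity = 4

4


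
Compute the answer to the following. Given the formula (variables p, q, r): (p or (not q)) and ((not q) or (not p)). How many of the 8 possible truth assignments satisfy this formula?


Evaluate all 8 assignments for p, q, r:
p=0, q=0, r=0: 1
p=0, q=0, r=1: 1
p=0, q=1, r=0: 0
p=0, q=1, r=1: 0
p=1, q=0, r=0: 1
p=1, q=0, r=1: 1
p=1, q=1, r=0: 0
p=1, q=1, r=1: 0
Satisfying count = 4

4


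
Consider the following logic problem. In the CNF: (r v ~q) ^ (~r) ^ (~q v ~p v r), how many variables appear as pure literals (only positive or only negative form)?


Check each variable for pure literal status:
p: pure negative
q: pure negative
r: mixed (not pure)
Pure literal count = 2

2


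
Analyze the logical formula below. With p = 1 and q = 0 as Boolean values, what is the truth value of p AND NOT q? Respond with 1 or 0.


p = 1, q = 0
Operation: p AND NOT q
Evaluate: 1 AND NOT 0 = 1

1


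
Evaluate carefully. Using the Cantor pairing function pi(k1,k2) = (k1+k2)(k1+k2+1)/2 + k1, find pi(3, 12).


k1 + k2 = 15
(k1+k2)(k1+k2+1)/2 = 15 * 16 / 2 = 120
pi = 120 + 3 = 123

123


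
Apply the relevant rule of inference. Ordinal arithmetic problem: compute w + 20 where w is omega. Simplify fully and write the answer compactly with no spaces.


Compute w + 20.
Ordinal + is associative but NOT commutative; for finite n>0, n + w = w but w + n stays w+n.
w + 20 is already in normal form (a successor ordinal beyond w).
Result = w+20

w+20


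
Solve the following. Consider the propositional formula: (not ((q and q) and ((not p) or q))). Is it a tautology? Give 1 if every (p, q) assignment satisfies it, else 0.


Check all 4 assignments:
p=0, q=0: 1
p=0, q=1: 0
p=1, q=0: 1
p=1, q=1: 0
Satisfying count = 2/4.
Tautology iff count = 4: no.

0


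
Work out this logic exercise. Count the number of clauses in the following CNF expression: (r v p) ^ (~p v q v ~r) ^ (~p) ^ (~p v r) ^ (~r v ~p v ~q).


A CNF formula is a conjunction of clauses.
Clauses are separated by ^.
Counting the conjuncts: 5 clauses.

5


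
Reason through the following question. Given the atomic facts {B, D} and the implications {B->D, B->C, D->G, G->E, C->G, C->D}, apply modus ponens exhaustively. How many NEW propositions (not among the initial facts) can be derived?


Initial facts: {B, D}
Apply modus ponens to closure:
  B and B->C  =>  C
  D and D->G  =>  G
  G and G->E  =>  E
Final known: {B, C, D, E, G}
New propositions: {C, E, G}
Count = 3

3


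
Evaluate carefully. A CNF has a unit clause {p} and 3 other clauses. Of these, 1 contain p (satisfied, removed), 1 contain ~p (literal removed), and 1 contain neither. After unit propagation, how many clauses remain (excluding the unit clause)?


Satisfied (removed): 1
Shortened (remain): 1
Unchanged (remain): 1
Remaining = 1 + 1 = 2

2


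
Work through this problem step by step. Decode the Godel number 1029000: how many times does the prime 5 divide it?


Factorize 1029000 by dividing by 5 repeatedly.
Division steps: 5 divides 1029000 exactly 3 time(s).
Exponent of 5 = 3

3


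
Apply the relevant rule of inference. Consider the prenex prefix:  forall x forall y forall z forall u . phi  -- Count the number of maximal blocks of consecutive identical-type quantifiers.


Quantifier-type sequence: A A A A  (A=forall, E=exists)
Group into maximal same-type runs:
  Ax4
Number of blocks = 1

1


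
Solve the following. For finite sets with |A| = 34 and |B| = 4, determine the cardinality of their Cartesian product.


The Cartesian product A x B contains all ordered pairs (a, b).
|A x B| = |A| * |B| = 34 * 4 = 136

136


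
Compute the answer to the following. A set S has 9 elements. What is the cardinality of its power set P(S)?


The power set of a set with n elements has 2^n elements.
|P(S)| = 2^9 = 512

512


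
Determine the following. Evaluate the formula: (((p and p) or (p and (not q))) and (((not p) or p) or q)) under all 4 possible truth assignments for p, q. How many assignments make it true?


Check all 4 assignments:
p=0, q=0: 0
p=0, q=1: 0
p=1, q=0: 1
p=1, q=1: 1
Count of True = 2

2


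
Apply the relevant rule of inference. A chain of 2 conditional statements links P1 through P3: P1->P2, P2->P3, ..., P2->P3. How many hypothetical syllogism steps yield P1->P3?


With 2 implications in a chain connecting 3 propositions:
P1->P2, P2->P3, ..., P2->P3
Steps needed = (number of implications) - 1 = 2 - 1 = 1

1


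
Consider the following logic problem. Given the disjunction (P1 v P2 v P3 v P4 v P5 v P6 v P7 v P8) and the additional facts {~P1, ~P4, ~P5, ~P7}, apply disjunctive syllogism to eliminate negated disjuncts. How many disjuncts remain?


Original disjuncts (8): P1, P2, P3, P4, P5, P6, P7, P8
Negated (eliminate): ~P1, ~P4, ~P5, ~P7
Remaining disjuncts: P2, P3, P6, P8
Count = 8 - 4 = 4

4


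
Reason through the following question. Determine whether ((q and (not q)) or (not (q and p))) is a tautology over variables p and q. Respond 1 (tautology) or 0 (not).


Check all 4 assignments:
p=0, q=0: 1
p=0, q=1: 1
p=1, q=0: 1
p=1, q=1: 0
Satisfying count = 3/4.
Tautology iff count = 4: no.

0


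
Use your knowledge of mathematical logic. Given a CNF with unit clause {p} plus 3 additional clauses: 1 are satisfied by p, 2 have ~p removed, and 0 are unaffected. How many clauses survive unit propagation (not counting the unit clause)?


Satisfied (removed): 1
Shortened (remain): 2
Unchanged (remain): 0
Remaining = 2 + 0 = 2

2


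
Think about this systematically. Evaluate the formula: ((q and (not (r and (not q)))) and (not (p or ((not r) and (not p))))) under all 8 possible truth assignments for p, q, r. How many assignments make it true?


Check all 8 assignments:
p=0, q=0, r=0: 0
p=0, q=0, r=1: 0
p=0, q=1, r=0: 0
p=0, q=1, r=1: 1
p=1, q=0, r=0: 0
p=1, q=0, r=1: 0
p=1, q=1, r=0: 0
p=1, q=1, r=1: 0
Count of True = 1

1


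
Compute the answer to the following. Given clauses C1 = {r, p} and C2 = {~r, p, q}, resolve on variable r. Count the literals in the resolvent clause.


Remove r from C1 and ~r from C2.
C1 remainder: {p}
C2 remainder: {p, q}
Union (resolvent): {p, q}
Resolvent has 2 literal(s).

2


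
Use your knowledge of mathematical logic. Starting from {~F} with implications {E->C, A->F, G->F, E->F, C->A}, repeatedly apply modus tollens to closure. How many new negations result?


Initial negated facts: {~F}
Apply modus tollens to closure:
  ~F and A->F  =>  ~A
  ~F and G->F  =>  ~G
  ~F and E->F  =>  ~E
  ~A and C->A  =>  ~C
Final negated: {~A, ~C, ~E, ~F, ~G}
New negations: {~A, ~C, ~E, ~G}
Count = 4

4


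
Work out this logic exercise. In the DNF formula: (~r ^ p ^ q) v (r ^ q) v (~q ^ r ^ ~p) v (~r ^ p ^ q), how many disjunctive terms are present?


A DNF formula is a disjunction of terms (conjunctions).
Terms are separated by v.
Counting the disjuncts: 4 terms.

4


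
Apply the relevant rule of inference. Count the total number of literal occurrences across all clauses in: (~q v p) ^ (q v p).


Counting literals in each clause:
Clause 1: 2 literal(s)
Clause 2: 2 literal(s)
Total = 4

4


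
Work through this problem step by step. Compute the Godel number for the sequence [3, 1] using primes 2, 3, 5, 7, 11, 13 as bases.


Encode each element as an exponent of the corresponding prime:
  2^3 = 8
  3^1 = 3
Product = 8 * 3 = 24

24


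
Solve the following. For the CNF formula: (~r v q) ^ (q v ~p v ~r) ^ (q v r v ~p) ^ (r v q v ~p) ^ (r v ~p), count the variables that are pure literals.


Check each variable for pure literal status:
p: pure negative
q: pure positive
r: mixed (not pure)
Pure literal count = 2

2


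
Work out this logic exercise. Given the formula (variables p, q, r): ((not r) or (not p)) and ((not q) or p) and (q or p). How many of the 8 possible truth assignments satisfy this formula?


Evaluate all 8 assignments for p, q, r:
p=0, q=0, r=0: 0
p=0, q=0, r=1: 0
p=0, q=1, r=0: 0
p=0, q=1, r=1: 0
p=1, q=0, r=0: 1
p=1, q=0, r=1: 0
p=1, q=1, r=0: 1
p=1, q=1, r=1: 0
Satisfying count = 2

2


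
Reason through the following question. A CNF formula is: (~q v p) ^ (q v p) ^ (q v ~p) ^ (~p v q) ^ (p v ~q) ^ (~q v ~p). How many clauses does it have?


A CNF formula is a conjunction of clauses.
Clauses are separated by ^.
Counting the conjuncts: 6 clauses.

6


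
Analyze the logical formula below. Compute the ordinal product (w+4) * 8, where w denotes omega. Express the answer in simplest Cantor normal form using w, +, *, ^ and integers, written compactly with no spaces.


Compute (w+4) * 8.
Ordinal * is associative and left-distributive over +, but NOT commutative; for finite n>1, n*w = w but w*n stays w*n.
(w+4) * 8 = (w+4) repeated 8 times. Each intermediate +4 is absorbed by the following w; only the last survives: w*8+4.
Result = w*8+4

w*8+4


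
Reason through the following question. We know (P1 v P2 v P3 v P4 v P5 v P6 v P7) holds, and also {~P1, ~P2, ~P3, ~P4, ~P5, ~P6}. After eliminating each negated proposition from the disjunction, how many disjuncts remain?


Original disjuncts (7): P1, P2, P3, P4, P5, P6, P7
Negated (eliminate): ~P1, ~P2, ~P3, ~P4, ~P5, ~P6
Remaining disjuncts: P7
Count = 7 - 6 = 1

1


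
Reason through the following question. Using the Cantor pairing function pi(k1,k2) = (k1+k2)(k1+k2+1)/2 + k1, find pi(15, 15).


k1 + k2 = 30
(k1+k2)(k1+k2+1)/2 = 30 * 31 / 2 = 465
pi = 465 + 15 = 480

480


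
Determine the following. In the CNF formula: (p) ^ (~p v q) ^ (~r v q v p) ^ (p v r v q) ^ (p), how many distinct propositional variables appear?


Identify each variable that appears in the formula.
Variables found: p, q, r
Count = 3

3


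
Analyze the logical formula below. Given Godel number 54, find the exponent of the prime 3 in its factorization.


Factorize 54 by dividing by 3 repeatedly.
Division steps: 3 divides 54 exactly 3 time(s).
Exponent of 3 = 3

3


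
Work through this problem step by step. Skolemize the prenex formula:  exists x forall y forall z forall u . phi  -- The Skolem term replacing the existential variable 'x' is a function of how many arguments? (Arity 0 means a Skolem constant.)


Quantifier prefix: exists x forall y forall z forall u
'x' is existentially quantified at position 1.
No universal quantifiers precede it.
Skolem function arity = 0 (a Skolem constant)

0


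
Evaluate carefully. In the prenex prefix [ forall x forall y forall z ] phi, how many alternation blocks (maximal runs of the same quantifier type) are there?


Quantifier-type sequence: A A A  (A=forall, E=exists)
Group into maximal same-type runs:
  Ax3
Number of blocks = 1

1


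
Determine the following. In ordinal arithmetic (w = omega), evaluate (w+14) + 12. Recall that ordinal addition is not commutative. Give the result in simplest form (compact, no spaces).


Compute (w+14) + 12.
Ordinal + is associative but NOT commutative; for finite n>0, n + w = w but w + n stays w+n.
By associativity: (w+14) + 12 = w + (14+12) = w+26.
Result = w+26

w+26


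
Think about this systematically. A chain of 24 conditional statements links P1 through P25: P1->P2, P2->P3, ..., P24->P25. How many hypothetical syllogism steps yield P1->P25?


With 24 implications in a chain connecting 25 propositions:
P1->P2, P2->P3, ..., P24->P25
Steps needed = (number of implications) - 1 = 24 - 1 = 23

23


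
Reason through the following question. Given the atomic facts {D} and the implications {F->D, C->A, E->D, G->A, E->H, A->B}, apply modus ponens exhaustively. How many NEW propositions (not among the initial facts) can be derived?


Initial facts: {D}
Apply modus ponens to closure:
  (no implication fires)
Final known: {D}
New propositions: {(none)}
Count = 0

0


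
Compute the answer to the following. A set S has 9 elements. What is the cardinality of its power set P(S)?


The power set of a set with n elements has 2^n elements.
|P(S)| = 2^9 = 512

512


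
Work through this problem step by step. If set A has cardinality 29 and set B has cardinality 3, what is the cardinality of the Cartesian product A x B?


The Cartesian product A x B contains all ordered pairs (a, b).
|A x B| = |A| * |B| = 29 * 3 = 87

87


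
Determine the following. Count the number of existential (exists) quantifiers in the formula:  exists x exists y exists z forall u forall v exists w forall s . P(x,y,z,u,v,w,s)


Quantifier prefix: exists x exists y exists z forall u forall v exists w forall s
Mark each quantifier type:
  E E E U U E U
Universal count = 3, Existential count = 4
Asked for existential (exists) quantifiers: 4

4


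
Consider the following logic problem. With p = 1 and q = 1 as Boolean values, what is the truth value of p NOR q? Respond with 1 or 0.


p = 1, q = 1
Operation: p NOR q
Evaluate: 1 NOR 1 = 0

0


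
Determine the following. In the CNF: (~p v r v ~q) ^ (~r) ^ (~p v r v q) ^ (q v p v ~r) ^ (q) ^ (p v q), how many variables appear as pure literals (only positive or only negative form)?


Check each variable for pure literal status:
p: mixed (not pure)
q: mixed (not pure)
r: mixed (not pure)
Pure literal count = 0

0


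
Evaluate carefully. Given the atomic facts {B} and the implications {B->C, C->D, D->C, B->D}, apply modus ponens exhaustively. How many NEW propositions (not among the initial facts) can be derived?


Initial facts: {B}
Apply modus ponens to closure:
  B and B->C  =>  C
  C and C->D  =>  D
Final known: {B, C, D}
New propositions: {C, D}
Count = 2

2


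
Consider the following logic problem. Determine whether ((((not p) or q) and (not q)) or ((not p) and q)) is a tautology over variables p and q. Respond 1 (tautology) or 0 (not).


Check all 4 assignments:
p=0, q=0: 1
p=0, q=1: 1
p=1, q=0: 0
p=1, q=1: 0
Satisfying count = 2/4.
Tautology iff count = 4: no.

0


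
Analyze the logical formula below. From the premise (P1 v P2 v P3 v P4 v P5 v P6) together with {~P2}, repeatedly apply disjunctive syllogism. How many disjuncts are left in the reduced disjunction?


Original disjuncts (6): P1, P2, P3, P4, P5, P6
Negated (eliminate): ~P2
Remaining disjuncts: P1, P3, P4, P5, P6
Count = 6 - 1 = 5

5


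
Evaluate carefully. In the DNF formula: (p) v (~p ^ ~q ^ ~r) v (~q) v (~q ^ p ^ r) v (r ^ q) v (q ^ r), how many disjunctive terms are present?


A DNF formula is a disjunction of terms (conjunctions).
Terms are separated by v.
Counting the disjuncts: 6 terms.

6


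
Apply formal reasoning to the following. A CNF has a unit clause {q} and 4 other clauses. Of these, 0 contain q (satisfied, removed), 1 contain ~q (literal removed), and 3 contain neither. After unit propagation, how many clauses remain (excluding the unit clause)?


Satisfied (removed): 0
Shortened (remain): 1
Unchanged (remain): 3
Remaining = 1 + 3 = 4

4


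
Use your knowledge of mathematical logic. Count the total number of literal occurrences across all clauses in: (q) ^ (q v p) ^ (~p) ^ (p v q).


Counting literals in each clause:
Clause 1: 1 literal(s)
Clause 2: 2 literal(s)
Clause 3: 1 literal(s)
Clause 4: 2 literal(s)
Total = 6

6


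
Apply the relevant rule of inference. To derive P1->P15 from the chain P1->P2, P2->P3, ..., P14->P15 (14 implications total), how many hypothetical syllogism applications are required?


With 14 implications in a chain connecting 15 propositions:
P1->P2, P2->P3, ..., P14->P15
Steps needed = (number of implications) - 1 = 14 - 1 = 13

13


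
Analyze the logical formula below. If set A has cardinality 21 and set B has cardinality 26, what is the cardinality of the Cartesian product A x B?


The Cartesian product A x B contains all ordered pairs (a, b).
|A x B| = |A| * |B| = 21 * 26 = 546

546


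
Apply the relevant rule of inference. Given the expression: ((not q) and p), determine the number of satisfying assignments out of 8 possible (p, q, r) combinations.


Check all 8 assignments:
p=0, q=0, r=0: 0
p=0, q=0, r=1: 0
p=0, q=1, r=0: 0
p=0, q=1, r=1: 0
p=1, q=0, r=0: 1
p=1, q=0, r=1: 1
p=1, q=1, r=0: 0
p=1, q=1, r=1: 0
Count of True = 2

2


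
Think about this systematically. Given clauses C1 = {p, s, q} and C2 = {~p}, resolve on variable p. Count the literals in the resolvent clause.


Remove p from C1 and ~p from C2.
C1 remainder: {s, q}
C2 remainder: {}
Union (resolvent): {q, s}
Resolvent has 2 literal(s).

2


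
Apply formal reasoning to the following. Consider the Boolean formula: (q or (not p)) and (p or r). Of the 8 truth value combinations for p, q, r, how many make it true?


Evaluate all 8 assignments for p, q, r:
p=0, q=0, r=0: 0
p=0, q=0, r=1: 1
p=0, q=1, r=0: 0
p=0, q=1, r=1: 1
p=1, q=0, r=0: 0
p=1, q=0, r=1: 0
p=1, q=1, r=0: 1
p=1, q=1, r=1: 1
Satisfying count = 4

4


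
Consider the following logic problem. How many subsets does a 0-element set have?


The power set of a set with n elements has 2^n elements.
|P(S)| = 2^0 = 1

1


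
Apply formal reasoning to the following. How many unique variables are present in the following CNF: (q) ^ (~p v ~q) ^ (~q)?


Identify each variable that appears in the formula.
Variables found: p, q
Count = 2

2


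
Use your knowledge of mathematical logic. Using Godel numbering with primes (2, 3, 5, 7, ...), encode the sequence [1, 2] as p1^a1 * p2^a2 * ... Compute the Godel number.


Encode each element as an exponent of the corresponding prime:
  2^1 = 2
  3^2 = 9
Product = 2 * 9 = 18

18


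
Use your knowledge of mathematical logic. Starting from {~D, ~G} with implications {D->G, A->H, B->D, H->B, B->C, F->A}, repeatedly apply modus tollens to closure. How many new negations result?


Initial negated facts: {~D, ~G}
Apply modus tollens to closure:
  ~D and B->D  =>  ~B
  ~B and H->B  =>  ~H
  ~H and A->H  =>  ~A
  ~A and F->A  =>  ~F
Final negated: {~A, ~B, ~D, ~F, ~G, ~H}
New negations: {~A, ~B, ~F, ~H}
Count = 4

4


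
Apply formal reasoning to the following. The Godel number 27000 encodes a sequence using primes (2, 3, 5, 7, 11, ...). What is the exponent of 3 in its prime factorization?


Factorize 27000 by dividing by 3 repeatedly.
Division steps: 3 divides 27000 exactly 3 time(s).
Exponent of 3 = 3

3


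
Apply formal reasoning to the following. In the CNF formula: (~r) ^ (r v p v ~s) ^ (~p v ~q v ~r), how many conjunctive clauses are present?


A CNF formula is a conjunction of clauses.
Clauses are separated by ^.
Counting the conjuncts: 3 clauses.

3


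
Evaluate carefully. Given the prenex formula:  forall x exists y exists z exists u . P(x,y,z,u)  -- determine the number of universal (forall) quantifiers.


Quantifier prefix: forall x exists y exists z exists u
Mark each quantifier type:
  U E E E
Universal count = 1, Existential count = 3
Asked for universal (forall) quantifiers: 1

1


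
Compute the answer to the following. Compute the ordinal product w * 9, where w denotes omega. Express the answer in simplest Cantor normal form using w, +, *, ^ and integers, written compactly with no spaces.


Compute w * 9.
Ordinal * is associative and left-distributive over +, but NOT commutative; for finite n>1, n*w = w but w*n stays w*n.
w * 9 means 9 copies of w concatenated: w*9.
Result = w*9

w*9


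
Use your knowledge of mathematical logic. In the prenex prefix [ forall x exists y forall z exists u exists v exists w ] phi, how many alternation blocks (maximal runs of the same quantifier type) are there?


Quantifier-type sequence: A E A E E E  (A=forall, E=exists)
Group into maximal same-type runs:
  Ax1 | Ex1 | Ax1 | Ex3
Number of blocks = 4

4


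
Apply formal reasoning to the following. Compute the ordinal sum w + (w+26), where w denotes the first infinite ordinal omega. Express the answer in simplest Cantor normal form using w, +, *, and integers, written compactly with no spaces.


Compute w + (w+26).
Ordinal + is associative but NOT commutative; for finite n>0, n + w = w but w + n stays w+n.
w + (w+26) = (w+w) + 26 = w*2+26.
Result = w*2+26

w*2+26


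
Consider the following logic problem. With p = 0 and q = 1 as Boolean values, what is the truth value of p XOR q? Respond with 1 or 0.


p = 0, q = 1
Operation: p XOR q
Evaluate: 0 XOR 1 = 1

1


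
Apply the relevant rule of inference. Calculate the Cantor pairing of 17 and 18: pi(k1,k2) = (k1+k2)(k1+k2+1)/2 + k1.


k1 + k2 = 35
(k1+k2)(k1+k2+1)/2 = 35 * 36 / 2 = 630
pi = 630 + 17 = 647

647


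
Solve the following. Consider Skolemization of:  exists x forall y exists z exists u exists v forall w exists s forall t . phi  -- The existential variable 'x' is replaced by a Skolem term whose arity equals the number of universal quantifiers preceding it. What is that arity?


Quantifier prefix: exists x forall y exists z exists u exists v forall w exists s forall t
'x' is existentially quantified at position 1.
No universal quantifiers precede it.
Skolem function arity = 0 (a Skolem constant)

0


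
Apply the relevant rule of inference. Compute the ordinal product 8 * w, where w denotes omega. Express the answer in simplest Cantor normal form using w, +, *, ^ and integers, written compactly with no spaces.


Compute 8 * w.
Ordinal * is associative and left-distributive over +, but NOT commutative; for finite n>1, n*w = w but w*n stays w*n.
For finite n>0, n * w = sup{n*k : k<w} = w. So 8 * w = w.
Result = w

w


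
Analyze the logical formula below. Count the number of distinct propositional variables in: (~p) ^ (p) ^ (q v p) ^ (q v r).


Identify each variable that appears in the formula.
Variables found: p, q, r
Count = 3

3


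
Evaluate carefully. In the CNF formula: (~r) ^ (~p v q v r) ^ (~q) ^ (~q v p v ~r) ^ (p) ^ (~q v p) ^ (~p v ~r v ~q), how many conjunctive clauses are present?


A CNF formula is a conjunction of clauses.
Clauses are separated by ^.
Counting the conjuncts: 7 clauses.

7


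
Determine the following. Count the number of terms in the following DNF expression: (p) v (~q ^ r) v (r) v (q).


A DNF formula is a disjunction of terms (conjunctions).
Terms are separated by v.
Counting the disjuncts: 4 terms.

4


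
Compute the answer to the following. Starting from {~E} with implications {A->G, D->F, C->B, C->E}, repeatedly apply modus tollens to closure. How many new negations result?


Initial negated facts: {~E}
Apply modus tollens to closure:
  ~E and C->E  =>  ~C
Final negated: {~C, ~E}
New negations: {~C}
Count = 1

1


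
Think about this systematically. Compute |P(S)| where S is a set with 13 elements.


The power set of a set with n elements has 2^n elements.
|P(S)| = 2^13 = 8192

8192


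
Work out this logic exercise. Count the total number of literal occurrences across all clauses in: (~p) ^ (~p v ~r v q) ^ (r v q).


Counting literals in each clause:
Clause 1: 1 literal(s)
Clause 2: 3 literal(s)
Clause 3: 2 literal(s)
Total = 6

6


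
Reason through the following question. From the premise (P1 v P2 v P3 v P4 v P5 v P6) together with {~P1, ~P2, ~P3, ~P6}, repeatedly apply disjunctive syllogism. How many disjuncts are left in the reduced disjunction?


Original disjuncts (6): P1, P2, P3, P4, P5, P6
Negated (eliminate): ~P1, ~P2, ~P3, ~P6
Remaining disjuncts: P4, P5
Count = 6 - 4 = 2

2


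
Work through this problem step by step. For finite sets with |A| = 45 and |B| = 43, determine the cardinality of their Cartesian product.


The Cartesian product A x B contains all ordered pairs (a, b).
|A x B| = |A| * |B| = 45 * 43 = 1935

1935


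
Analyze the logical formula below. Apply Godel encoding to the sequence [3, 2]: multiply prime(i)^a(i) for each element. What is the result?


Encode each element as an exponent of the corresponding prime:
  2^3 = 8
  3^2 = 9
Product = 8 * 9 = 72

72


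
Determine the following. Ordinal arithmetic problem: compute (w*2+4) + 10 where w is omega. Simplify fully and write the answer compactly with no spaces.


Compute (w*2+4) + 10.
Ordinal + is associative but NOT commutative; for finite n>0, n + w = w but w + n stays w+n.
By associativity: (w*2+4) + 10 = w*2 + (4+10) = w*2+14.
Result = w*2+14

w*2+14


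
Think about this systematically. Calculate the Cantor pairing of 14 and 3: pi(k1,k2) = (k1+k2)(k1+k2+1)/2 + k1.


k1 + k2 = 17
(k1+k2)(k1+k2+1)/2 = 17 * 18 / 2 = 153
pi = 153 + 14 = 167

167


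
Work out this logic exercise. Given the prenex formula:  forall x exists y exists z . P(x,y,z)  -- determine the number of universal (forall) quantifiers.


Quantifier prefix: forall x exists y exists z
Mark each quantifier type:
  U E E
Universal count = 1, Existential count = 2
Asked for universal (forall) quantifiers: 1

1


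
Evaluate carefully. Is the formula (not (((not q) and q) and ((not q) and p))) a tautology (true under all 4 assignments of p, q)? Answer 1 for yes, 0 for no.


Check all 4 assignments:
p=0, q=0: 1
p=0, q=1: 1
p=1, q=0: 1
p=1, q=1: 1
Satisfying count = 4/4.
Tautology iff count = 4: yes.

1


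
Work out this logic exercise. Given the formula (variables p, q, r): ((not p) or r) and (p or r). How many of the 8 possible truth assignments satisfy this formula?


Evaluate all 8 assignments for p, q, r:
p=0, q=0, r=0: 0
p=0, q=0, r=1: 1
p=0, q=1, r=0: 0
p=0, q=1, r=1: 1
p=1, q=0, r=0: 0
p=1, q=0, r=1: 1
p=1, q=1, r=0: 0
p=1, q=1, r=1: 1
Satisfying count = 4

4


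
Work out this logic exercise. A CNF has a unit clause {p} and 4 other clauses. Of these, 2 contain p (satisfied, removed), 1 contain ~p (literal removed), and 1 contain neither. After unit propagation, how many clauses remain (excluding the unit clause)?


Satisfied (removed): 2
Shortened (remain): 1
Unchanged (remain): 1
Remaining = 1 + 1 = 2

2


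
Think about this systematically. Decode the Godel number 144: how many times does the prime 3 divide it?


Factorize 144 by dividing by 3 repeatedly.
Division steps: 3 divides 144 exactly 2 time(s).
Exponent of 3 = 2

2


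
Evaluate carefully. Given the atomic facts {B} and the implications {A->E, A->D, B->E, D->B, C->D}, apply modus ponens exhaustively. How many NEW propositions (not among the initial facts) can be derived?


Initial facts: {B}
Apply modus ponens to closure:
  B and B->E  =>  E
Final known: {B, E}
New propositions: {E}
Count = 1

1


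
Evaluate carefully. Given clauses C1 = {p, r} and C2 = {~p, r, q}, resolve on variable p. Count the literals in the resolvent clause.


Remove p from C1 and ~p from C2.
C1 remainder: {r}
C2 remainder: {r, q}
Union (resolvent): {q, r}
Resolvent has 2 literal(s).

2


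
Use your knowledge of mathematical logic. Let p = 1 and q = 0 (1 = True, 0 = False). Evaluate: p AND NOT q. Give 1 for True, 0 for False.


p = 1, q = 0
Operation: p AND NOT q
Evaluate: 1 AND NOT 0 = 1

1


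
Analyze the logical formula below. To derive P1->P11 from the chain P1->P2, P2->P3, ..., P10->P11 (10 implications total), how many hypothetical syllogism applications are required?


With 10 implications in a chain connecting 11 propositions:
P1->P2, P2->P3, ..., P10->P11
Steps needed = (number of implications) - 1 = 10 - 1 = 9

9


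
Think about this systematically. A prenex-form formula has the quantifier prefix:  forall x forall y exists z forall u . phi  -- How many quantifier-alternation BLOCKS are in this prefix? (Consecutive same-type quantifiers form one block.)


Quantifier-type sequence: A A E A  (A=forall, E=exists)
Group into maximal same-type runs:
  Ax2 | Ex1 | Ax1
Number of blocks = 3

3
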